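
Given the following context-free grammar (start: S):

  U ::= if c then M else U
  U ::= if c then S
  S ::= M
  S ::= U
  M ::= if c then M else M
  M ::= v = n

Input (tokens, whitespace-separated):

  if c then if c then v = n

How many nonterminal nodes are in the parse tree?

6

[S [U if c then [S [U if c then [S [M v = n]]]]]]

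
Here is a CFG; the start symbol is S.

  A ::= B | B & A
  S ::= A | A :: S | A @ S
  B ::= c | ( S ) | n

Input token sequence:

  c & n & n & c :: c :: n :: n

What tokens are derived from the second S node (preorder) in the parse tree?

[S [A [B c] & [A [B n] & [A [B n] & [A [B c]]]]] :: [S [A [B c]] :: [S [A [B n]] :: [S [A [B n]]]]]]

c :: n :: n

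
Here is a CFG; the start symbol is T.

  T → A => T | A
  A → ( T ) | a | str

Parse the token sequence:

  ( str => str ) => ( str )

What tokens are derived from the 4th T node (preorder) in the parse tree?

( str )

[T [A ( [T [A str] => [T [A str]]] )] => [T [A ( [T [A str]] )]]]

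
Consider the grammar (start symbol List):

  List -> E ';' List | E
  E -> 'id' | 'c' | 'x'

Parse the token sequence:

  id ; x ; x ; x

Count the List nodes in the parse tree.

[List [E id] ; [List [E x] ; [List [E x] ; [List [E x]]]]]

4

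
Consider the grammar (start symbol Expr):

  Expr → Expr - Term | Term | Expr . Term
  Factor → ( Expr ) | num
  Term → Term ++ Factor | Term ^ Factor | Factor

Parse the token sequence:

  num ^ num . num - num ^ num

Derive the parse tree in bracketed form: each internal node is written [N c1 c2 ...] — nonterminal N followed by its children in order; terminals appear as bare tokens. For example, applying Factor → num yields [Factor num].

[Expr [Expr [Expr [Term [Term [Factor num]] ^ [Factor num]]] . [Term [Factor num]]] - [Term [Term [Factor num]] ^ [Factor num]]]

Expr
Expr - Term
Expr . Term - Term
Term . Term - Term
Term ^ Factor . Term - Term
Factor ^ Factor . Term - Term
num ^ Factor . Term - Term
num ^ num . Term - Term
num ^ num . Factor - Term
num ^ num . num - Term
num ^ num . num - Term ^ Factor
num ^ num . num - Factor ^ Factor
num ^ num . num - num ^ Factor
num ^ num . num - num ^ num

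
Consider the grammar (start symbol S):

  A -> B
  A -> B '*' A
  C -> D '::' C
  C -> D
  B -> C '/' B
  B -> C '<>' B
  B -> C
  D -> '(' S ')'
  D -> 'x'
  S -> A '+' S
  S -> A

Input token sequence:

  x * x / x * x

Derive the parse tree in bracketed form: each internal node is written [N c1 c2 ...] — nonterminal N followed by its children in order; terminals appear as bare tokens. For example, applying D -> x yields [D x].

[S [A [B [C [D x]]] * [A [B [C [D x]] / [B [C [D x]]]] * [A [B [C [D x]]]]]]]

S
A
B * A
C * A
D * A
x * A
x * B * A
x * C / B * A
x * D / B * A
x * x / B * A
x * x / C * A
x * x / D * A
x * x / x * A
x * x / x * B
x * x / x * C
x * x / x * D
x * x / x * x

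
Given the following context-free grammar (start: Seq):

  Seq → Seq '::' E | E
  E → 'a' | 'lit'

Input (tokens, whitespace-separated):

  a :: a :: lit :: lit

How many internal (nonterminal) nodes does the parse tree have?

[Seq [Seq [Seq [Seq [E a]] :: [E a]] :: [E lit]] :: [E lit]]

8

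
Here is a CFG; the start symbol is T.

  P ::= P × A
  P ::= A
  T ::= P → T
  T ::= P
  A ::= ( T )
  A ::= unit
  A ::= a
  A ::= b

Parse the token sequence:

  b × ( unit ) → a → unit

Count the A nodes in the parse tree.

[T [P [P [A b]] × [A ( [T [P [A unit]]] )]] → [T [P [A a]] → [T [P [A unit]]]]]

5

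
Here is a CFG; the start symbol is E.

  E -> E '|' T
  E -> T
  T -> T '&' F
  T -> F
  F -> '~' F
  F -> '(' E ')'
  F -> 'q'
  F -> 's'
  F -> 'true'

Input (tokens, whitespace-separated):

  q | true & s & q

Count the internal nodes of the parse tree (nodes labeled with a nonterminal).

10

[E [E [T [F q]]] | [T [T [T [F true]] & [F s]] & [F q]]]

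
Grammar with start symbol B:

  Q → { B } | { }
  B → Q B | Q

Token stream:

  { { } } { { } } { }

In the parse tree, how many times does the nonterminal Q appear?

5

[B [Q { [B [Q { }]] }] [B [Q { [B [Q { }]] }] [B [Q { }]]]]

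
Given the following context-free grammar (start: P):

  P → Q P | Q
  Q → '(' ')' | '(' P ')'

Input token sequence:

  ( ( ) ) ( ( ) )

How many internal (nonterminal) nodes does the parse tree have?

8

[P [Q ( [P [Q ( )]] )] [P [Q ( [P [Q ( )]] )]]]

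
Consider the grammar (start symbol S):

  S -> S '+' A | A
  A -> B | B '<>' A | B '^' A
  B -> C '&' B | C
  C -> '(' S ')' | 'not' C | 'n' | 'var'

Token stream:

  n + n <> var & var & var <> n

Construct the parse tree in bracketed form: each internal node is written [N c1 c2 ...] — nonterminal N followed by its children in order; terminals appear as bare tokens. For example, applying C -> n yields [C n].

S
S + A
A + A
B + A
C + A
n + A
n + B <> A
n + C <> A
n + n <> A
n + n <> B <> A
n + n <> C & B <> A
n + n <> var & B <> A
n + n <> var & C & B <> A
n + n <> var & var & B <> A
n + n <> var & var & C <> A
n + n <> var & var & var <> A
n + n <> var & var & var <> B
n + n <> var & var & var <> C
n + n <> var & var & var <> n

[S [S [A [B [C n]]]] + [A [B [C n]] <> [A [B [C var] & [B [C var] & [B [C var]]]] <> [A [B [C n]]]]]]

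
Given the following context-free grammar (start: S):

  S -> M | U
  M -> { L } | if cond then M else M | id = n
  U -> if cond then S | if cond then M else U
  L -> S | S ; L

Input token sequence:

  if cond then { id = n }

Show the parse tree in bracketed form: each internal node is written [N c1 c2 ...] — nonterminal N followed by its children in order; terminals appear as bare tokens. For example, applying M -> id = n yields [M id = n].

[S [U if cond then [S [M { [L [S [M id = n]]] }]]]]

S
U
if cond then S
if cond then M
if cond then { L }
if cond then { S }
if cond then { M }
if cond then { id = n }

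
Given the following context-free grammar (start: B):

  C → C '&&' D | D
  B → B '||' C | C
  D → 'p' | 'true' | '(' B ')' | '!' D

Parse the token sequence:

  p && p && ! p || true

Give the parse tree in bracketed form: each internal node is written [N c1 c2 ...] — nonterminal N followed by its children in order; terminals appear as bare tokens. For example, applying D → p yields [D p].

B
B || C
C || C
C && D || C
C && D && D || C
D && D && D || C
p && D && D || C
p && p && D || C
p && p && ! D || C
p && p && ! p || C
p && p && ! p || D
p && p && ! p || true

[B [B [C [C [C [D p]] && [D p]] && [D ! [D p]]]] || [C [D true]]]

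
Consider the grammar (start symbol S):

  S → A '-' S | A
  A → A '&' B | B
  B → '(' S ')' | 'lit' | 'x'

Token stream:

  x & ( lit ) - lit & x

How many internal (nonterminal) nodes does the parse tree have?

[S [A [A [B x]] & [B ( [S [A [B lit]]] )]] - [S [A [A [B lit]] & [B x]]]]

13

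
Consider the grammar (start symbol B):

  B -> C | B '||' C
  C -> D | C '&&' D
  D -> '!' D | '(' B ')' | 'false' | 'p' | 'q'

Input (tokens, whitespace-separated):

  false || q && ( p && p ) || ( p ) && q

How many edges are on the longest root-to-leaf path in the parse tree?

[B [B [B [C [D false]]] || [C [C [D q]] && [D ( [B [C [C [D p]] && [D p]]] )]]] || [C [C [D ( [B [C [D p]]] )]] && [D q]]]

8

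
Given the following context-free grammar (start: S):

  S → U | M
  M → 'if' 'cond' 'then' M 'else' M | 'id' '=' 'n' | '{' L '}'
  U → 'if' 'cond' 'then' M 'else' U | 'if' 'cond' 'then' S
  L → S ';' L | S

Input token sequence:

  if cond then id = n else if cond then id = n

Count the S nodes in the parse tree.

[S [U if cond then [M id = n] else [U if cond then [S [M id = n]]]]]

2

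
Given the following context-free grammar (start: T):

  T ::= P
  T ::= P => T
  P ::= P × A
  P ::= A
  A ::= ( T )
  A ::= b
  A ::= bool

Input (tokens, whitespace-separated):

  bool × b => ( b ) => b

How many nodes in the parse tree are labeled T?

4

[T [P [P [A bool]] × [A b]] => [T [P [A ( [T [P [A b]]] )]] => [T [P [A b]]]]]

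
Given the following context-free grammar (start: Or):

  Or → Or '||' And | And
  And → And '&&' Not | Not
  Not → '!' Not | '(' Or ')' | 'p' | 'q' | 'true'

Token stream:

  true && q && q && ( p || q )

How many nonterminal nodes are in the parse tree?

[Or [And [And [And [And [Not true]] && [Not q]] && [Not q]] && [Not ( [Or [Or [And [Not p]]] || [And [Not q]]] )]]]

15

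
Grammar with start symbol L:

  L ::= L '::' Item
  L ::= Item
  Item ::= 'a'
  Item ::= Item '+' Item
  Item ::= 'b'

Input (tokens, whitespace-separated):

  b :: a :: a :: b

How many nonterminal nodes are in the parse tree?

[L [L [L [L [Item b]] :: [Item a]] :: [Item a]] :: [Item b]]

8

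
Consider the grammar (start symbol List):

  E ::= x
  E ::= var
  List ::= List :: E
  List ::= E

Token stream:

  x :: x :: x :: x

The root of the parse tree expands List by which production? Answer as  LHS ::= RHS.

List ::= List :: E

[List [List [List [List [E x]] :: [E x]] :: [E x]] :: [E x]]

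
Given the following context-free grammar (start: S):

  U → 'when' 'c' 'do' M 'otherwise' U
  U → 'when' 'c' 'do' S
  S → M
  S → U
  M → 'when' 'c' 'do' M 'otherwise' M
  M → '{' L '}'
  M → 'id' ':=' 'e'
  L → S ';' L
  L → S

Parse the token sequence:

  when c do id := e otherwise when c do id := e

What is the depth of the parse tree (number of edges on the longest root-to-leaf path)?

5

[S [U when c do [M id := e] otherwise [U when c do [S [M id := e]]]]]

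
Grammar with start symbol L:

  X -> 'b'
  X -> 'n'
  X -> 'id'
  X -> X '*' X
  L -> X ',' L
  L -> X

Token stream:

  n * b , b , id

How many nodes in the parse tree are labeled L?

3

[L [X [X n] * [X b]] , [L [X b] , [L [X id]]]]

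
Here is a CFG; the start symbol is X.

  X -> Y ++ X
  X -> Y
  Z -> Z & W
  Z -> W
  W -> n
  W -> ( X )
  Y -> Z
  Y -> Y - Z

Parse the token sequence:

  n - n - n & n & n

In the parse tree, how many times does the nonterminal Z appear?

[X [Y [Y [Y [Z [W n]]] - [Z [W n]]] - [Z [Z [Z [W n]] & [W n]] & [W n]]]]

5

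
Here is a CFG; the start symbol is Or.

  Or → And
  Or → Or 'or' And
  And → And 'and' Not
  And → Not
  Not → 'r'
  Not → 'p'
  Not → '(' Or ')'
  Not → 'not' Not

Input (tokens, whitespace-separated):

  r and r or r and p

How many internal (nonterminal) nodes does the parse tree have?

[Or [Or [And [And [Not r]] and [Not r]]] or [And [And [Not r]] and [Not p]]]

10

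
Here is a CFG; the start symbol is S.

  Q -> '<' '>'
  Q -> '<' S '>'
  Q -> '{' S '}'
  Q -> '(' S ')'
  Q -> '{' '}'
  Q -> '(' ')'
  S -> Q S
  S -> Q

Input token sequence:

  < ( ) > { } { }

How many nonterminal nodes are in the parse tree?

8

[S [Q < [S [Q ( )]] >] [S [Q { }] [S [Q { }]]]]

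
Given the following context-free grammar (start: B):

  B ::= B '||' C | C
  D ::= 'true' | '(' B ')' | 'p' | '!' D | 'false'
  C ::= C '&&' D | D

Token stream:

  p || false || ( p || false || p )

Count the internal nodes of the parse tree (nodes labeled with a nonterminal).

18

[B [B [B [C [D p]]] || [C [D false]]] || [C [D ( [B [B [B [C [D p]]] || [C [D false]]] || [C [D p]]] )]]]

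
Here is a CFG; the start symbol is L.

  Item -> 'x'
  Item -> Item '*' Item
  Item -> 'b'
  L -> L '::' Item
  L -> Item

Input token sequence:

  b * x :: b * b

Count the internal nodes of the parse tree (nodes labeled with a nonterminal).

8

[L [L [Item [Item b] * [Item x]]] :: [Item [Item b] * [Item b]]]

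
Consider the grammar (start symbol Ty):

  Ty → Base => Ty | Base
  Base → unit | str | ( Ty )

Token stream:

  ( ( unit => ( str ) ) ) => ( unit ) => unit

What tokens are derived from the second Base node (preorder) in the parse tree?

( unit => ( str ) )

[Ty [Base ( [Ty [Base ( [Ty [Base unit] => [Ty [Base ( [Ty [Base str]] )]]] )]] )] => [Ty [Base ( [Ty [Base unit]] )] => [Ty [Base unit]]]]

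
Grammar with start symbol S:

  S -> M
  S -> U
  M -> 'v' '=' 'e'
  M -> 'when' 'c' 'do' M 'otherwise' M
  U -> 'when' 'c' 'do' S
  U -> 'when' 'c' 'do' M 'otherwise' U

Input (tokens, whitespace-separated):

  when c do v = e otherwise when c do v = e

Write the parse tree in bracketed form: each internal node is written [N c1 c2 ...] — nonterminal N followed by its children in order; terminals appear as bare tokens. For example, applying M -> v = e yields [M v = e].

S
U
when c do M otherwise U
when c do v = e otherwise U
when c do v = e otherwise when c do S
when c do v = e otherwise when c do M
when c do v = e otherwise when c do v = e

[S [U when c do [M v = e] otherwise [U when c do [S [M v = e]]]]]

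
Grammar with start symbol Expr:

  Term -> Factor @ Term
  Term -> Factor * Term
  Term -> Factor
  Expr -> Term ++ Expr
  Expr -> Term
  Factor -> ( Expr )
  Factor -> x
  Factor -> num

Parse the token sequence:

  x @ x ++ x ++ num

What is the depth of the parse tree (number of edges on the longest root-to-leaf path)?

5

[Expr [Term [Factor x] @ [Term [Factor x]]] ++ [Expr [Term [Factor x]] ++ [Expr [Term [Factor num]]]]]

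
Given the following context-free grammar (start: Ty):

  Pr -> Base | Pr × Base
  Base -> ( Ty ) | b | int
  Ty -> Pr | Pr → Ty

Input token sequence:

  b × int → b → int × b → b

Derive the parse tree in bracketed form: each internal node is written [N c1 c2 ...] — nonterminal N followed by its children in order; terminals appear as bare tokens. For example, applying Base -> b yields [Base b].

Ty
Pr → Ty
Pr × Base → Ty
Base × Base → Ty
b × Base → Ty
b × int → Ty
b × int → Pr → Ty
b × int → Base → Ty
b × int → b → Ty
b × int → b → Pr → Ty
b × int → b → Pr × Base → Ty
b × int → b → Base × Base → Ty
b × int → b → int × Base → Ty
b × int → b → int × b → Ty
b × int → b → int × b → Pr
b × int → b → int × b → Base
b × int → b → int × b → b

[Ty [Pr [Pr [Base b]] × [Base int]] → [Ty [Pr [Base b]] → [Ty [Pr [Pr [Base int]] × [Base b]] → [Ty [Pr [Base b]]]]]]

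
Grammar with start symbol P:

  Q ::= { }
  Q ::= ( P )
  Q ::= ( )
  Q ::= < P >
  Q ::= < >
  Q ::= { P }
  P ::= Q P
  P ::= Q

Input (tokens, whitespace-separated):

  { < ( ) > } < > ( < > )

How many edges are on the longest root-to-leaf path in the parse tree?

[P [Q { [P [Q < [P [Q ( )]] >]] }] [P [Q < >] [P [Q ( [P [Q < >]] )]]]]

6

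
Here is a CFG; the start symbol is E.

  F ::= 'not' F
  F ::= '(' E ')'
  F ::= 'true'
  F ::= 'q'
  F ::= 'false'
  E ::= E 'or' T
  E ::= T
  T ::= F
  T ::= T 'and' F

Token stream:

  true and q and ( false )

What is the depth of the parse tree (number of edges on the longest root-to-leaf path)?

6

[E [T [T [T [F true]] and [F q]] and [F ( [E [T [F false]]] )]]]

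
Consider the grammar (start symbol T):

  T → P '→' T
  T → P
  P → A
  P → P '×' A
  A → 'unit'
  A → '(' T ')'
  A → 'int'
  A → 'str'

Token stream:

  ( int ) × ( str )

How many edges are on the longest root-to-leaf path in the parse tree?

7

[T [P [P [A ( [T [P [A int]]] )]] × [A ( [T [P [A str]]] )]]]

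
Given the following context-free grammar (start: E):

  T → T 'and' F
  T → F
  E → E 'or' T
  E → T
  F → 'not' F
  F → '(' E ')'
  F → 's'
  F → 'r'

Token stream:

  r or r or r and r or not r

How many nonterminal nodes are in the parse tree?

15

[E [E [E [E [T [F r]]] or [T [F r]]] or [T [T [F r]] and [F r]]] or [T [F not [F r]]]]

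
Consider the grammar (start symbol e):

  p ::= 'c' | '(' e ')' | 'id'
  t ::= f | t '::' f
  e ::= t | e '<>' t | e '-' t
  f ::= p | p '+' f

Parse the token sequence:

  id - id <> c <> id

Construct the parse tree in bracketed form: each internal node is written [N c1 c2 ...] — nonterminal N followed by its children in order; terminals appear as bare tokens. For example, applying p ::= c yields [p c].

[e [e [e [e [t [f [p id]]]] - [t [f [p id]]]] <> [t [f [p c]]]] <> [t [f [p id]]]]

e
e <> t
e <> t <> t
e - t <> t <> t
t - t <> t <> t
f - t <> t <> t
p - t <> t <> t
id - t <> t <> t
id - f <> t <> t
id - p <> t <> t
id - id <> t <> t
id - id <> f <> t
id - id <> p <> t
id - id <> c <> t
id - id <> c <> f
id - id <> c <> p
id - id <> c <> id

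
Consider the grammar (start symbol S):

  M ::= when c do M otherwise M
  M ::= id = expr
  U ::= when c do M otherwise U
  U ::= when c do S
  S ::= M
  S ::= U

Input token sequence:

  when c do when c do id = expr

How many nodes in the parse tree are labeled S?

3

[S [U when c do [S [U when c do [S [M id = expr]]]]]]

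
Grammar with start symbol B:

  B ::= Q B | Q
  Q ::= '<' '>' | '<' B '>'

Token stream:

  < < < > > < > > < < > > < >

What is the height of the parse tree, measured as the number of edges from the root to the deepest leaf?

6

[B [Q < [B [Q < [B [Q < >]] >] [B [Q < >]]] >] [B [Q < [B [Q < >]] >] [B [Q < >]]]]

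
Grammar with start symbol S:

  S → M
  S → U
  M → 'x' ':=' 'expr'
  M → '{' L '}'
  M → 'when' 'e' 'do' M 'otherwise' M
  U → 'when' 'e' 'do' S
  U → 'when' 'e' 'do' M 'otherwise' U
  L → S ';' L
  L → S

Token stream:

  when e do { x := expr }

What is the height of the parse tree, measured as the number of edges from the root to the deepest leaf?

[S [U when e do [S [M { [L [S [M x := expr]]] }]]]]

7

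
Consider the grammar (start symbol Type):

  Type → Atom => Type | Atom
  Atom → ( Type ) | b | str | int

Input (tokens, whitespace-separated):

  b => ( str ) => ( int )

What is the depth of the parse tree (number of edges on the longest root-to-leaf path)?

6

[Type [Atom b] => [Type [Atom ( [Type [Atom str]] )] => [Type [Atom ( [Type [Atom int]] )]]]]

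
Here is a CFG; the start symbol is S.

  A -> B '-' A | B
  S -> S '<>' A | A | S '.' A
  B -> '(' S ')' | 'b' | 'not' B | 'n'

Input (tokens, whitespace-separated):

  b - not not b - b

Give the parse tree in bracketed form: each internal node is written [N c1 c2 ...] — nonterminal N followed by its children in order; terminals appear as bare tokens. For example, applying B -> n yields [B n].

S
A
B - A
b - A
b - B - A
b - not B - A
b - not not B - A
b - not not b - A
b - not not b - B
b - not not b - b

[S [A [B b] - [A [B not [B not [B b]]] - [A [B b]]]]]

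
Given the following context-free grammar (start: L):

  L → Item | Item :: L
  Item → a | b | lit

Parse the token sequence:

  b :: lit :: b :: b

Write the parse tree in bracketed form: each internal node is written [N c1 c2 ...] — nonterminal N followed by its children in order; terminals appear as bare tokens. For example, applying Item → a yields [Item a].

[L [Item b] :: [L [Item lit] :: [L [Item b] :: [L [Item b]]]]]

L
Item :: L
b :: L
b :: Item :: L
b :: lit :: L
b :: lit :: Item :: L
b :: lit :: b :: L
b :: lit :: b :: Item
b :: lit :: b :: b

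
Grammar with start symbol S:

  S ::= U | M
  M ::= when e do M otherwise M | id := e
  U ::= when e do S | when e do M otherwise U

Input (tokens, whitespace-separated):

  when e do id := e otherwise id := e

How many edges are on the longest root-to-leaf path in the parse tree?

[S [M when e do [M id := e] otherwise [M id := e]]]

3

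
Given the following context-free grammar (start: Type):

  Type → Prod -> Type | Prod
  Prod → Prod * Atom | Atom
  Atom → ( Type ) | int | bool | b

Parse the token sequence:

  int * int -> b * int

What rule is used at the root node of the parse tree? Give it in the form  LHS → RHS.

Type → Prod -> Type

[Type [Prod [Prod [Atom int]] * [Atom int]] -> [Type [Prod [Prod [Atom b]] * [Atom int]]]]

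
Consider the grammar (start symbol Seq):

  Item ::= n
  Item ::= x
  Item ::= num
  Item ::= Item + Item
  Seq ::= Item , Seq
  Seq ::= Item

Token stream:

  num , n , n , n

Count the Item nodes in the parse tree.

4

[Seq [Item num] , [Seq [Item n] , [Seq [Item n] , [Seq [Item n]]]]]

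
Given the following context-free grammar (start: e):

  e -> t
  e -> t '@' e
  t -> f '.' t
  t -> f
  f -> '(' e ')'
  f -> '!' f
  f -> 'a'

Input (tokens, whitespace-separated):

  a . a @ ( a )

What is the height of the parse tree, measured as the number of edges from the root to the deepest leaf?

[e [t [f a] . [t [f a]]] @ [e [t [f ( [e [t [f a]]] )]]]]

7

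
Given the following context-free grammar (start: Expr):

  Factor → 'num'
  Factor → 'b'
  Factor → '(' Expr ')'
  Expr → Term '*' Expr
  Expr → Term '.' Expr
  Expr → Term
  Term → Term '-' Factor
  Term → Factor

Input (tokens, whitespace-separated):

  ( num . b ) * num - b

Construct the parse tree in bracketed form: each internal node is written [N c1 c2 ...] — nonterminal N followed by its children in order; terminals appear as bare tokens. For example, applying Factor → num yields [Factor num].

[Expr [Term [Factor ( [Expr [Term [Factor num]] . [Expr [Term [Factor b]]]] )]] * [Expr [Term [Term [Factor num]] - [Factor b]]]]

Expr
Term * Expr
Factor * Expr
( Expr ) * Expr
( Term . Expr ) * Expr
( Factor . Expr ) * Expr
( num . Expr ) * Expr
( num . Term ) * Expr
( num . Factor ) * Expr
( num . b ) * Expr
( num . b ) * Term
( num . b ) * Term - Factor
( num . b ) * Factor - Factor
( num . b ) * num - Factor
( num . b ) * num - b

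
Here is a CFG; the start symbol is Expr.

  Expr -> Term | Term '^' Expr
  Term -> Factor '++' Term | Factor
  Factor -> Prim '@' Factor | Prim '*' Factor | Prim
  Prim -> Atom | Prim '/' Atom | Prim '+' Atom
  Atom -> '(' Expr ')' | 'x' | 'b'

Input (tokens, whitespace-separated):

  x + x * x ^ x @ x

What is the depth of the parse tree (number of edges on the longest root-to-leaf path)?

7

[Expr [Term [Factor [Prim [Prim [Atom x]] + [Atom x]] * [Factor [Prim [Atom x]]]]] ^ [Expr [Term [Factor [Prim [Atom x]] @ [Factor [Prim [Atom x]]]]]]]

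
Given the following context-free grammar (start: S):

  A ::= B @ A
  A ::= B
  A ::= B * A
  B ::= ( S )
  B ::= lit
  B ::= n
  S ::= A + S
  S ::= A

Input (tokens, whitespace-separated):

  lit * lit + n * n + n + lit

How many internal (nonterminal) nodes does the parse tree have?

[S [A [B lit] * [A [B lit]]] + [S [A [B n] * [A [B n]]] + [S [A [B n]] + [S [A [B lit]]]]]]

16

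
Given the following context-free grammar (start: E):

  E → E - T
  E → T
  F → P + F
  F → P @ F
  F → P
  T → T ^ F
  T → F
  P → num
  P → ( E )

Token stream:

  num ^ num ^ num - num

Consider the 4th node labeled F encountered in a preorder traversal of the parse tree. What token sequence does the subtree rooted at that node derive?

[E [E [T [T [T [F [P num]]] ^ [F [P num]]] ^ [F [P num]]]] - [T [F [P num]]]]

num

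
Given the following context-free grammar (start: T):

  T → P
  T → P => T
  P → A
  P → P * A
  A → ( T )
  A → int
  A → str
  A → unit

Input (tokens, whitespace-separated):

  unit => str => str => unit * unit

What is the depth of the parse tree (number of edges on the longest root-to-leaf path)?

[T [P [A unit]] => [T [P [A str]] => [T [P [A str]] => [T [P [P [A unit]] * [A unit]]]]]]

7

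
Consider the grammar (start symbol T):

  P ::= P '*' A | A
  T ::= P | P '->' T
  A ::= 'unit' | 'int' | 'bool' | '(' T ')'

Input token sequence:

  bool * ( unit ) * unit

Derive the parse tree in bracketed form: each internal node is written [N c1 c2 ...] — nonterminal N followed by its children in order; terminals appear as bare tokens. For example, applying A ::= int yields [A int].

[T [P [P [P [A bool]] * [A ( [T [P [A unit]]] )]] * [A unit]]]

T
P
P * A
P * A * A
A * A * A
bool * A * A
bool * ( T ) * A
bool * ( P ) * A
bool * ( A ) * A
bool * ( unit ) * A
bool * ( unit ) * unit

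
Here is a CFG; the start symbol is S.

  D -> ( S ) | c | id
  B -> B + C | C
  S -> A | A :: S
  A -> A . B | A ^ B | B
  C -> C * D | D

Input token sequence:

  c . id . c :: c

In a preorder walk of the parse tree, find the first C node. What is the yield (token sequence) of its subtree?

c

[S [A [A [A [B [C [D c]]]] . [B [C [D id]]]] . [B [C [D c]]]] :: [S [A [B [C [D c]]]]]]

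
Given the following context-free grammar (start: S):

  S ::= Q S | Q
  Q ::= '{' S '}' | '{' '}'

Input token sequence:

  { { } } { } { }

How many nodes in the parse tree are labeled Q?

[S [Q { [S [Q { }]] }] [S [Q { }] [S [Q { }]]]]

4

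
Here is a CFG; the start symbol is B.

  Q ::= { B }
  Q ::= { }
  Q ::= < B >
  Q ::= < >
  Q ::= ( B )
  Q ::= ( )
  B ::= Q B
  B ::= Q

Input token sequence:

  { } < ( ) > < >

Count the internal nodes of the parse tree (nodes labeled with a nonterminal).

8

[B [Q { }] [B [Q < [B [Q ( )]] >] [B [Q < >]]]]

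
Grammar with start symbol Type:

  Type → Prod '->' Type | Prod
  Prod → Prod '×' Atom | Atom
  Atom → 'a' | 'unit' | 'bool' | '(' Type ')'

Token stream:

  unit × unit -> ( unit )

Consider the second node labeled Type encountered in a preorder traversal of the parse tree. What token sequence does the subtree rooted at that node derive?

[Type [Prod [Prod [Atom unit]] × [Atom unit]] -> [Type [Prod [Atom ( [Type [Prod [Atom unit]]] )]]]]

( unit )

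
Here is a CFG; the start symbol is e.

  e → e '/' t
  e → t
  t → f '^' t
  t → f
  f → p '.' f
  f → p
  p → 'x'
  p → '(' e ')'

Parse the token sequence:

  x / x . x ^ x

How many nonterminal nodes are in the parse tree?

13

[e [e [t [f [p x]]]] / [t [f [p x] . [f [p x]]] ^ [t [f [p x]]]]]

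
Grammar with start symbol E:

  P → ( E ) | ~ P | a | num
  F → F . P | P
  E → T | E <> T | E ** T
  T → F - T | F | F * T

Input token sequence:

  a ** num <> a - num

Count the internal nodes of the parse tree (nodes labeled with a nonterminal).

[E [E [E [T [F [P a]]]] ** [T [F [P num]]]] <> [T [F [P a]] - [T [F [P num]]]]]

15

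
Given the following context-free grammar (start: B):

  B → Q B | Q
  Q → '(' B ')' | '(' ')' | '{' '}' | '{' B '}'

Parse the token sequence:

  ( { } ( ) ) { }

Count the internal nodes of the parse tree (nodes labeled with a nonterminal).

[B [Q ( [B [Q { }] [B [Q ( )]]] )] [B [Q { }]]]

8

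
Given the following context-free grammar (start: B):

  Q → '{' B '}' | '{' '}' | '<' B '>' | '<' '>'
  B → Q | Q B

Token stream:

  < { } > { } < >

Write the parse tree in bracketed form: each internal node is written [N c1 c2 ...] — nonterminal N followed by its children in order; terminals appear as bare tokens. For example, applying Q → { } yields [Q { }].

[B [Q < [B [Q { }]] >] [B [Q { }] [B [Q < >]]]]

B
Q B
< B > B
< Q > B
< { } > B
< { } > Q B
< { } > { } B
< { } > { } Q
< { } > { } < >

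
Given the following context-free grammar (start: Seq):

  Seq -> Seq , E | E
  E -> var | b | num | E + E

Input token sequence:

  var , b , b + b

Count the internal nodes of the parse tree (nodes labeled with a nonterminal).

[Seq [Seq [Seq [E var]] , [E b]] , [E [E b] + [E b]]]

8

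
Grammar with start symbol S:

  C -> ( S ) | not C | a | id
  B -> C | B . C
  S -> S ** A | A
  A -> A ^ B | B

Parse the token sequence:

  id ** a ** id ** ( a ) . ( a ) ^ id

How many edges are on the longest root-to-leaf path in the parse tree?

[S [S [S [S [A [B [C id]]]] ** [A [B [C a]]]] ** [A [B [C id]]]] ** [A [A [B [B [C ( [S [A [B [C a]]]] )]] . [C ( [S [A [B [C a]]]] )]]] ^ [B [C id]]]]

10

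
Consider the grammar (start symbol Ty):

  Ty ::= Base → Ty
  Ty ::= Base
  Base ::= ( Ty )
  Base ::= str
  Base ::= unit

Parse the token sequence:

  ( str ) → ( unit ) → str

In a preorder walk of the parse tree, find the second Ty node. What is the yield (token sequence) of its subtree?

str

[Ty [Base ( [Ty [Base str]] )] → [Ty [Base ( [Ty [Base unit]] )] → [Ty [Base str]]]]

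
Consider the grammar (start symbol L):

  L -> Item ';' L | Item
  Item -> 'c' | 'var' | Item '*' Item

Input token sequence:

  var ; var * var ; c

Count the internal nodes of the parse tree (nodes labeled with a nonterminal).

[L [Item var] ; [L [Item [Item var] * [Item var]] ; [L [Item c]]]]

8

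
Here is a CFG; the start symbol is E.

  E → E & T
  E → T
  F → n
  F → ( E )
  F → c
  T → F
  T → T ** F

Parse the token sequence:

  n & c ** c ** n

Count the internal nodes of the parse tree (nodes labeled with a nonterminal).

[E [E [T [F n]]] & [T [T [T [F c]] ** [F c]] ** [F n]]]

10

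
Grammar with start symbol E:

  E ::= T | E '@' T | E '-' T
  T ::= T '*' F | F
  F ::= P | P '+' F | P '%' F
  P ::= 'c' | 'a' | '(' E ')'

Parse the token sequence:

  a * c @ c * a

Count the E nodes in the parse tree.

[E [E [T [T [F [P a]]] * [F [P c]]]] @ [T [T [F [P c]]] * [F [P a]]]]

2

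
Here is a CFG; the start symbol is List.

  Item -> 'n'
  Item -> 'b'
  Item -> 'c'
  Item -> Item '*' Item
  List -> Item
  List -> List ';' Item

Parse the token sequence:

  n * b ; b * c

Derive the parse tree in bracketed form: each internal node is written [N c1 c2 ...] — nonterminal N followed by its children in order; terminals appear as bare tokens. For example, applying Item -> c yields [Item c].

[List [List [Item [Item n] * [Item b]]] ; [Item [Item b] * [Item c]]]

List
List ; Item
Item ; Item
Item * Item ; Item
n * Item ; Item
n * b ; Item
n * b ; Item * Item
n * b ; b * Item
n * b ; b * c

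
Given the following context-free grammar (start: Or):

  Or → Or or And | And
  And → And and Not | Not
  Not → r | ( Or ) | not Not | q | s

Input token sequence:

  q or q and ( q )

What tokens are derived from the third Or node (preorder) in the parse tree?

[Or [Or [And [Not q]]] or [And [And [Not q]] and [Not ( [Or [And [Not q]]] )]]]

q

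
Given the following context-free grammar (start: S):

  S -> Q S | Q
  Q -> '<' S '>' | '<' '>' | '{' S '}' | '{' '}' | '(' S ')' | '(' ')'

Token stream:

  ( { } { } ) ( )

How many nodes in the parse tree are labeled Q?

4

[S [Q ( [S [Q { }] [S [Q { }]]] )] [S [Q ( )]]]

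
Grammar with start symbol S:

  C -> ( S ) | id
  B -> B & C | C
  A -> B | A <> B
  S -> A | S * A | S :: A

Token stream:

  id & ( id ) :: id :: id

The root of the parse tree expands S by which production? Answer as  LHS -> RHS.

[S [S [S [A [B [B [C id]] & [C ( [S [A [B [C id]]]] )]]]] :: [A [B [C id]]]] :: [A [B [C id]]]]

S -> S :: A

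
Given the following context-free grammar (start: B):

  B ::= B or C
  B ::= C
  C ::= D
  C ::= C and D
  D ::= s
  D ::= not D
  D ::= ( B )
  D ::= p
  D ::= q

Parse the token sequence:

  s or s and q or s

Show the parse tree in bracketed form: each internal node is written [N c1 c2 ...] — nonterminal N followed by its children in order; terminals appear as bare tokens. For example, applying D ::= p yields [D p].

[B [B [B [C [D s]]] or [C [C [D s]] and [D q]]] or [C [D s]]]

B
B or C
B or C or C
C or C or C
D or C or C
s or C or C
s or C and D or C
s or D and D or C
s or s and D or C
s or s and q or C
s or s and q or D
s or s and q or s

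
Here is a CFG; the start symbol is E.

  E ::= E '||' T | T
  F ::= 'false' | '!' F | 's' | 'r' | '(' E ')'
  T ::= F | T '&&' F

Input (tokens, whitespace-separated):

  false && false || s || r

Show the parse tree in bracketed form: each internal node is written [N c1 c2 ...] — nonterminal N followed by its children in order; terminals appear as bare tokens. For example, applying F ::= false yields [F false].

[E [E [E [T [T [F false]] && [F false]]] || [T [F s]]] || [T [F r]]]

E
E || T
E || T || T
T || T || T
T && F || T || T
F && F || T || T
false && F || T || T
false && false || T || T
false && false || F || T
false && false || s || T
false && false || s || F
false && false || s || r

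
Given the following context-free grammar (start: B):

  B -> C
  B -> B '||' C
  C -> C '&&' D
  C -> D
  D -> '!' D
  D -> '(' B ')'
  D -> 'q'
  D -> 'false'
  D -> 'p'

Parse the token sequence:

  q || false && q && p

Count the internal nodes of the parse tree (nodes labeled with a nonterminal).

[B [B [C [D q]]] || [C [C [C [D false]] && [D q]] && [D p]]]

10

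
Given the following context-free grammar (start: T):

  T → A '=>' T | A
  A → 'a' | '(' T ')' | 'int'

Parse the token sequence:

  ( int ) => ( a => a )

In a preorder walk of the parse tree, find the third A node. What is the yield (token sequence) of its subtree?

[T [A ( [T [A int]] )] => [T [A ( [T [A a] => [T [A a]]] )]]]

( a => a )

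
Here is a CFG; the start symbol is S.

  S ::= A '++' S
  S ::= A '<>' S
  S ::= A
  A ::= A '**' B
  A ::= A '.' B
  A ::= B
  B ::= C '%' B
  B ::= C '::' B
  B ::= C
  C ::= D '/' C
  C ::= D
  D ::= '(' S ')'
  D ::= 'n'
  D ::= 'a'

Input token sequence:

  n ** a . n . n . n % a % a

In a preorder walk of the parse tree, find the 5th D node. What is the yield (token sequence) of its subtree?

n

[S [A [A [A [A [A [B [C [D n]]]] ** [B [C [D a]]]] . [B [C [D n]]]] . [B [C [D n]]]] . [B [C [D n]] % [B [C [D a]] % [B [C [D a]]]]]]]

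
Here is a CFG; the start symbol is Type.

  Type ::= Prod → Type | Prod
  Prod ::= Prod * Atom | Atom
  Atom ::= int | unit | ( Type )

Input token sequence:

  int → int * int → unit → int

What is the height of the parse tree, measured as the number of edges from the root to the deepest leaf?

[Type [Prod [Atom int]] → [Type [Prod [Prod [Atom int]] * [Atom int]] → [Type [Prod [Atom unit]] → [Type [Prod [Atom int]]]]]]

6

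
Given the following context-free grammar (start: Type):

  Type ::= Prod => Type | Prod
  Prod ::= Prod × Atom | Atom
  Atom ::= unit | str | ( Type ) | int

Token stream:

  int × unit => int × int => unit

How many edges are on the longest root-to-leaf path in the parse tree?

[Type [Prod [Prod [Atom int]] × [Atom unit]] => [Type [Prod [Prod [Atom int]] × [Atom int]] => [Type [Prod [Atom unit]]]]]

5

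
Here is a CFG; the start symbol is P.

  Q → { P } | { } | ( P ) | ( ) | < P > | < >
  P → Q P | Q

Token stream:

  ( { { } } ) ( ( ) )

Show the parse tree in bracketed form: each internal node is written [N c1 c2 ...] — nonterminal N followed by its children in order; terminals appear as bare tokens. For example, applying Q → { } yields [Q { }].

[P [Q ( [P [Q { [P [Q { }]] }]] )] [P [Q ( [P [Q ( )]] )]]]

P
Q P
( P ) P
( Q ) P
( { P } ) P
( { Q } ) P
( { { } } ) P
( { { } } ) Q
( { { } } ) ( P )
( { { } } ) ( Q )
( { { } } ) ( ( ) )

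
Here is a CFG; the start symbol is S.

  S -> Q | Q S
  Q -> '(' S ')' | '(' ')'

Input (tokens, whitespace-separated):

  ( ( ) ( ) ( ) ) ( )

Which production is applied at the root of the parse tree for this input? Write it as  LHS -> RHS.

S -> Q S

[S [Q ( [S [Q ( )] [S [Q ( )] [S [Q ( )]]]] )] [S [Q ( )]]]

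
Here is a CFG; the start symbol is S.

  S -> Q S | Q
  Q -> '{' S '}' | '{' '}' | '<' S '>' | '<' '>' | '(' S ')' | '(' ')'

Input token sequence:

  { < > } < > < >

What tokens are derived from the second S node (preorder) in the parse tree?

[S [Q { [S [Q < >]] }] [S [Q < >] [S [Q < >]]]]

< >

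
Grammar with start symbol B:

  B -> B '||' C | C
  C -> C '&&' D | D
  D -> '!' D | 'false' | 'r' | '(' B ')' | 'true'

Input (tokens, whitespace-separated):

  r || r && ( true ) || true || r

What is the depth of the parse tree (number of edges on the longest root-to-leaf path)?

8

[B [B [B [B [C [D r]]] || [C [C [D r]] && [D ( [B [C [D true]]] )]]] || [C [D true]]] || [C [D r]]]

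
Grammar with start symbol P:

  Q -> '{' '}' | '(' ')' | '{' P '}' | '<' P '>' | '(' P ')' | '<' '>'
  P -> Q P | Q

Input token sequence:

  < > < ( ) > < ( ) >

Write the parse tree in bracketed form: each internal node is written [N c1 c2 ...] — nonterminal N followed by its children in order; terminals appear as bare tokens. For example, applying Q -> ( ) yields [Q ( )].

[P [Q < >] [P [Q < [P [Q ( )]] >] [P [Q < [P [Q ( )]] >]]]]

P
Q P
< > P
< > Q P
< > < P > P
< > < Q > P
< > < ( ) > P
< > < ( ) > Q
< > < ( ) > < P >
< > < ( ) > < Q >
< > < ( ) > < ( ) >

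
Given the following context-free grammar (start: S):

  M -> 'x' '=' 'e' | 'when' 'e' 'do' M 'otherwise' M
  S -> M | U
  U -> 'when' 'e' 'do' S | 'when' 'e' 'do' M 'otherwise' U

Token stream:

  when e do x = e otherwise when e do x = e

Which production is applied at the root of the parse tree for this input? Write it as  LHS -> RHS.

S -> U

[S [U when e do [M x = e] otherwise [U when e do [S [M x = e]]]]]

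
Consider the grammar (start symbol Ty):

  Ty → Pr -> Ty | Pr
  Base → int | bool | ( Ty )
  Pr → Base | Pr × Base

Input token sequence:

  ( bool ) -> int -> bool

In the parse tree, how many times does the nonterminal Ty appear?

[Ty [Pr [Base ( [Ty [Pr [Base bool]]] )]] -> [Ty [Pr [Base int]] -> [Ty [Pr [Base bool]]]]]

4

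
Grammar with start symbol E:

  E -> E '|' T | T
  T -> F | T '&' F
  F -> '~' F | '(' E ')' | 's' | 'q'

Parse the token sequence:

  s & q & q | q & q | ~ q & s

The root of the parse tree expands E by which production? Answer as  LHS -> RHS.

[E [E [E [T [T [T [F s]] & [F q]] & [F q]]] | [T [T [F q]] & [F q]]] | [T [T [F ~ [F q]]] & [F s]]]

E -> E '|' T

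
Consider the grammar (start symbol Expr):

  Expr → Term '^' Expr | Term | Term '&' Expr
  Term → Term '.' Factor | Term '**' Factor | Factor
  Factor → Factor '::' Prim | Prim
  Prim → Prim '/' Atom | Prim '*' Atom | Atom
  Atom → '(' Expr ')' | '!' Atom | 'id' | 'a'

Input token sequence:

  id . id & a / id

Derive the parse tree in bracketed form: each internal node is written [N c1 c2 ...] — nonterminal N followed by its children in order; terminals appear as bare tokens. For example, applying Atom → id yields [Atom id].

[Expr [Term [Term [Factor [Prim [Atom id]]]] . [Factor [Prim [Atom id]]]] & [Expr [Term [Factor [Prim [Prim [Atom a]] / [Atom id]]]]]]

Expr
Term & Expr
Term . Factor & Expr
Factor . Factor & Expr
Prim . Factor & Expr
Atom . Factor & Expr
id . Factor & Expr
id . Prim & Expr
id . Atom & Expr
id . id & Expr
id . id & Term
id . id & Factor
id . id & Prim
id . id & Prim / Atom
id . id & Atom / Atom
id . id & a / Atom
id . id & a / id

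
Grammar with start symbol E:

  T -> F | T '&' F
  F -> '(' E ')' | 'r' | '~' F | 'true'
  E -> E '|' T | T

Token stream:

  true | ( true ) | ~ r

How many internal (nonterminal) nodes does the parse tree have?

[E [E [E [T [F true]]] | [T [F ( [E [T [F true]]] )]]] | [T [F ~ [F r]]]]

13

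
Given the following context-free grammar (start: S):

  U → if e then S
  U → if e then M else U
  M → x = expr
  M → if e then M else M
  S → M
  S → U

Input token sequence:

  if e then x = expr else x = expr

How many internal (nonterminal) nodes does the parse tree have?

[S [M if e then [M x = expr] else [M x = expr]]]

4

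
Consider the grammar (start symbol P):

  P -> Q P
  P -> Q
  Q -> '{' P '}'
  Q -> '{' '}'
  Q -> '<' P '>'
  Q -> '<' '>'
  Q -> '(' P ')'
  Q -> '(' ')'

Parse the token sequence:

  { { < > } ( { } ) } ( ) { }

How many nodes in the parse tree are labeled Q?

[P [Q { [P [Q { [P [Q < >]] }] [P [Q ( [P [Q { }]] )]]] }] [P [Q ( )] [P [Q { }]]]]

7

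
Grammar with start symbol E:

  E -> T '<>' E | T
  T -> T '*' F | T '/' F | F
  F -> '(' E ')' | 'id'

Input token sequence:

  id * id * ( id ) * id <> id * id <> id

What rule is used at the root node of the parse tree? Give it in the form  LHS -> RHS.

E -> T '<>' E

[E [T [T [T [T [F id]] * [F id]] * [F ( [E [T [F id]]] )]] * [F id]] <> [E [T [T [F id]] * [F id]] <> [E [T [F id]]]]]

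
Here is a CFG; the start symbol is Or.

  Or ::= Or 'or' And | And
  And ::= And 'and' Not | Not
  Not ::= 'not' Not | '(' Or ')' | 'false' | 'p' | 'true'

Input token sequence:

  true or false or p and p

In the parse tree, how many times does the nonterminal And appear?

[Or [Or [Or [And [Not true]]] or [And [Not false]]] or [And [And [Not p]] and [Not p]]]

4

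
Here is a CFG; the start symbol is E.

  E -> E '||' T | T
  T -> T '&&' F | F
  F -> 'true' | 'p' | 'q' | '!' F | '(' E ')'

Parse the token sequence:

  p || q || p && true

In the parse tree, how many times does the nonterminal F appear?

4

[E [E [E [T [F p]]] || [T [F q]]] || [T [T [F p]] && [F true]]]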